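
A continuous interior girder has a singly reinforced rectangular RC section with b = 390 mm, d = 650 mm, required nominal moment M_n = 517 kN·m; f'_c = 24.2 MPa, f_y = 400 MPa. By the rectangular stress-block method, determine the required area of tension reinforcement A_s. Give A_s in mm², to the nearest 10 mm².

A_s ≈ 2170 mm²

With M_n = 0.85 f'_c a b (d − a/2), solve the quadratic for a:
a = d − √(d² − 2M_n/(0.85 f'_c b)) = 650 − √(650² − 2 × 517×10⁶/(0.85 × 24.2 × 390)) = 108.14 mm.
A_s = 0.85 f'_c a b / f_y = 0.85 × 24.2 × 108.14 × 390 / 400 = 2168.8 mm².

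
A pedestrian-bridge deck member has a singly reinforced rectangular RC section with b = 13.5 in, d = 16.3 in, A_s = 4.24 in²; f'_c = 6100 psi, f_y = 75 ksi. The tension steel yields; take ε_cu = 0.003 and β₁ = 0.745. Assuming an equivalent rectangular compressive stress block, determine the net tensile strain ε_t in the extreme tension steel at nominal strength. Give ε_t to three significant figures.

ε_t ≈ 0.00502

a = A_s f_y/(0.85 f'_c b) = 4.543 in.
β₁ = 0.745, so c = a/β₁ = 4.543/0.745 = 6.098 in.
From the linear strain diagram with ε_cu = 0.003: ε_t = 0.003 (d − c)/c = 0.003 × (16.3 − 6.098)/6.098 = 0.00502.
Since ε_t ≥ 0.005, the section is tension-controlled.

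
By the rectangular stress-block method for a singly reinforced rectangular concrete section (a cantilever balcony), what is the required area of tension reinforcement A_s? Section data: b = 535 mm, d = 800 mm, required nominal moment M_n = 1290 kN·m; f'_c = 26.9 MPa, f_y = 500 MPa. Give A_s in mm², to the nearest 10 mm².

With M_n = 0.85 f'_c a b (d − a/2), solve the quadratic for a:
a = d − √(d² − 2M_n/(0.85 f'_c b)) = 800 − √(800² − 2 × 1290×10⁶/(0.85 × 26.9 × 535)) = 144.95 mm.
A_s = 0.85 f'_c a b / f_y = 0.85 × 26.9 × 144.95 × 535 / 500 = 3546.3 mm².

A_s ≈ 3550 mm²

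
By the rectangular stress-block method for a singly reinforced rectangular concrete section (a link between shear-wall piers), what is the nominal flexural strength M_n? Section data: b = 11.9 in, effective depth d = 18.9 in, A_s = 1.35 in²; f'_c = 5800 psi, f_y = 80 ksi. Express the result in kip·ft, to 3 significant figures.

T = A_s f_y = 1.35 × 80 = 108 kips.
a = T/(0.85 f'_c b) = 108/(0.85 × 5.8 × 11.9) = 1.841 in.
M_n = T(d − a/2) = 108 × (18.9 − 0.9205) = 1941.8 kip·in = 1941.8/12 = 161.82 kip·ft.

M_n ≈ 162 kip·ft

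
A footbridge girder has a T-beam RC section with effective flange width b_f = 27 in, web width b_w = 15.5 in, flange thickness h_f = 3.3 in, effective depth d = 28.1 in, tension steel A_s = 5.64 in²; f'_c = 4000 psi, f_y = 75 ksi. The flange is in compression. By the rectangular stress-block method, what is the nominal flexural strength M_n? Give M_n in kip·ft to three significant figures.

M_n ≈ 904 kip·ft

Tension: T = A_s f_y = 5.64 × 75 = 423 kips.
Try a within the flange: a = T/(0.85 f'_c b_f) = 423/(0.85 × 4 × 27) = 4.608 in.
a = 4.608 > h_f = 3.3 in: the block extends into the web. Split into flange-overhang and web parts.
C_f = 0.85 f'_c (b_f − b_w) h_f = 0.85 × 4 × (27 − 15.5) × 3.3 = 129.0 kips.
Remaining web compression depth: a_w = (T − C_f)/(0.85 f'_c b_w) = (423 − 129.0)/(0.85 × 4 × 15.5) = 5.579 in.
M_n = C_f(d − h_f/2) + (T − C_f)(d − a_w/2) = 129.0 × (28.1 − 1.65) + 294 × (28.1 − 2.7895) = 3412.1 + 7441.3 = 10853.4 kip·in.
M_n = 10853.4/12 = 904.45 kip·ft.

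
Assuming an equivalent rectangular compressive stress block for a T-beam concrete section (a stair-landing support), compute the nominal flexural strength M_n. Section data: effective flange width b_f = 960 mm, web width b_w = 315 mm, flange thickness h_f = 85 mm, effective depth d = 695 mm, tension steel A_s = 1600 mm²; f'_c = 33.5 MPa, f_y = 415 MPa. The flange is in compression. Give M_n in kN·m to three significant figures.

M_n ≈ 453 kN·m

Tension: T = A_s f_y = 1600 × 415 = 664000 N.
Try a within the flange: a = T/(0.85 f'_c b_f) = 664000/(0.85 × 33.5 × 960) = 24.29 mm.
Since a = 24.29 ≤ h_f = 85 mm, the stress block lies entirely in the flange; analyse as a rectangular beam of width b_f.
M_n = T(d − a/2) = 664000 × (695 − 12.145) = 453.42 × 10⁶ N·mm.
M_n = 453.42 kN·m.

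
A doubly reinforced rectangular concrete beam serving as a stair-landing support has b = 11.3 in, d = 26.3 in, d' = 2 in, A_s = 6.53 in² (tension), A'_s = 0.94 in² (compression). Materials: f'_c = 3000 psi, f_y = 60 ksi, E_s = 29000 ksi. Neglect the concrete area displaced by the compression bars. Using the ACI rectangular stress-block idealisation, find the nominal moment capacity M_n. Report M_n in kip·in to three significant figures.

M_n ≈ 8240 kip·in

Assume both steels yield.
a = (A_s − A'_s) f_y/(0.85 f'_c b) = (6.53 − 0.94) × 60/(0.85 × 3 × 11.3) = 11.640 in.
c = a/β₁ = 11.640/0.85 = 13.694 in; ε'_s = 0.003(c − d')/c = 0.0026 ≥ ε_y = 0.0021, so the compression steel yields.
M_n = (A_s − A'_s) f_y (d − a/2) + A'_s f_y (d − d') = 335.4 × (26.3 − 5.82) + 56.4 × (26.3 − 2) = 6869.0 + 1370.5 = 8239.5 kip·in.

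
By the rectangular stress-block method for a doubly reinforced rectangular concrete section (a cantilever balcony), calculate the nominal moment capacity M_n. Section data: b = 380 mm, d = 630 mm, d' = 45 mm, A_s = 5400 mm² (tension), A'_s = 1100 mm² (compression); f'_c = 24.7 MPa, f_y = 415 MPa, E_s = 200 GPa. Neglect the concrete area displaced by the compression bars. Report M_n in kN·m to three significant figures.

M_n ≈ 1190 kN·m

Assume both tension and compression steel yield.
Net tension couple steel: A_s − A'_s = 4300 mm².
a = (A_s − A'_s) f_y / (0.85 f'_c b) = 1784500/(0.85 × 24.7 × 380) = 223.67 mm.
c = a/β₁ = 223.67/0.85 = 263.14 mm; ε'_s = 0.003(c − d')/c = 0.0025 ≥ f_y/E_s = 0.0021, so compression steel does yield.
M_n = (A_s − A'_s) f_y (d − a/2) + A'_s f_y (d − d') = [1784500 × (630 − 111.835) + 456500 × (630 − 45)] × 10⁻⁶ = 924.67 + 267.05 = 1191.72 kN·m.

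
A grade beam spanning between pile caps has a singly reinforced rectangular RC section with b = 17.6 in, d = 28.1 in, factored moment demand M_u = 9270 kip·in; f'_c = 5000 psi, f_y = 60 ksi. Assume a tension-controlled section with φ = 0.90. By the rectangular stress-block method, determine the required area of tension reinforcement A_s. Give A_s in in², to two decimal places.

M_n = M_u/φ = 9270/0.90 = 10300 kip·in.
From M_n = 0.85 f'_c a b (d − a/2):
a = d − √(d² − 2M_n/(0.85 f'_c b)) = 28.1 − √(28.1² − 2 × 10300/(0.85 × 5 × 17.6)) = 5.424 in.
A_s = 0.85 f'_c a b / f_y = 0.85 × 5 × 5.424 × 17.6 / 60 = 6.762 in².

A_s ≈ 6.76 in²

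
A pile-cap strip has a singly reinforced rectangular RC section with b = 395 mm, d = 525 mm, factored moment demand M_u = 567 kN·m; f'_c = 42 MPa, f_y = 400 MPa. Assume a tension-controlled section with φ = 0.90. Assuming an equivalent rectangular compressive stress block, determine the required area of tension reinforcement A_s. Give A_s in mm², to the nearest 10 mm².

M_n = M_u/φ = 567/0.90 = 630 kN·m.
With M_n = 0.85 f'_c a b (d − a/2), solve the quadratic for a:
a = d − √(d² − 2M_n/(0.85 f'_c b)) = 525 − √(525² − 2 × 630×10⁶/(0.85 × 42 × 395)) = 93.41 mm.
A_s = 0.85 f'_c a b / f_y = 0.85 × 42 × 93.41 × 395 / 400 = 3293.1 mm².

A_s ≈ 3290 mm²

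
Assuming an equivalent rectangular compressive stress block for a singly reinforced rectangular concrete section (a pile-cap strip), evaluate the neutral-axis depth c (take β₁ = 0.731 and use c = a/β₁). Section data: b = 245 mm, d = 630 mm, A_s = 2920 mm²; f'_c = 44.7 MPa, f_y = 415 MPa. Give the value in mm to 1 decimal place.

c ≈ 178.1 mm

T = A_s f_y = 2920 × 415 = 1211800 N = 1211.8 kN.
Setting C = 0.85 f'_c a b equal to T: a = 1211800/(0.85 × 44.7 × 245) = 130.178 mm.
With β₁ = 0.731, c = a/β₁ = 130.178/0.731 = 178.1 mm.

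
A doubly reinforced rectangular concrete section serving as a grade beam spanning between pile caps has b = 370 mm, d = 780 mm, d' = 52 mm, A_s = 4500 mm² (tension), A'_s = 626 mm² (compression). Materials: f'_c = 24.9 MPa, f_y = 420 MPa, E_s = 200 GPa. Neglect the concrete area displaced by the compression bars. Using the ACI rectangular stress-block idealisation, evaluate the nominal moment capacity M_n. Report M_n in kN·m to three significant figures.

M_n ≈ 1290 kN·m

Assume both tension and compression steel yield.
Net tension couple steel: A_s − A'_s = 3874 mm².
a = (A_s − A'_s) f_y / (0.85 f'_c b) = 1627080/(0.85 × 24.9 × 370) = 207.77 mm.
c = a/β₁ = 207.77/0.85 = 244.44 mm; ε'_s = 0.003(c − d')/c = 0.0024 ≥ f_y/E_s = 0.0021, so compression steel does yield.
M_n = (A_s − A'_s) f_y (d − a/2) + A'_s f_y (d − d') = [1627080 × (780 − 103.885) + 262920 × (780 − 52)] × 10⁻⁶ = 1100.09 + 191.41 = 1291.50 kN·m.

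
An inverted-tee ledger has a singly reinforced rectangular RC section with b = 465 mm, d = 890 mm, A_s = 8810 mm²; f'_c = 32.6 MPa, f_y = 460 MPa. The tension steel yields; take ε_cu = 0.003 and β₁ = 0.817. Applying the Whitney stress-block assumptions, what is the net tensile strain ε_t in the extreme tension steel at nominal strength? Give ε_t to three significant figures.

a = A_s f_y/(0.85 f'_c b) = 314.52 mm.
β₁ = 0.817, so c = a/β₁ = 314.52/0.817 = 384.97 mm.
From the linear strain diagram with ε_cu = 0.003: ε_t = 0.003 (d − c)/c = 0.003 × (890 − 384.97)/384.97 = 0.00394.
ε_t < 0.004 — the section is over-reinforced for flexure under ACI limits.

ε_t ≈ 0.00394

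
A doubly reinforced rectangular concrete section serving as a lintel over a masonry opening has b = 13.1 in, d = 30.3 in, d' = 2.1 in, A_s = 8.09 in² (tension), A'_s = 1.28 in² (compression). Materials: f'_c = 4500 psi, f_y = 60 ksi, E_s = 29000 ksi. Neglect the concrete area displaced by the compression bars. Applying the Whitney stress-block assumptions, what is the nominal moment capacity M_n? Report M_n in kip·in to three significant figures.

M_n ≈ 12900 kip·in

Assume both steels yield.
a = (A_s − A'_s) f_y/(0.85 f'_c b) = (8.09 − 1.28) × 60/(0.85 × 4.5 × 13.1) = 8.154 in.
c = a/β₁ = 8.154/0.825 = 9.884 in; ε'_s = 0.003(c − d')/c = 0.0024 ≥ ε_y = 0.0021, so the compression steel yields.
M_n = (A_s − A'_s) f_y (d − a/2) + A'_s f_y (d − d') = 408.6 × (30.3 − 4.077) + 76.8 × (30.3 − 2.1) = 10714.7 + 2165.8 = 12880.5 kip·in.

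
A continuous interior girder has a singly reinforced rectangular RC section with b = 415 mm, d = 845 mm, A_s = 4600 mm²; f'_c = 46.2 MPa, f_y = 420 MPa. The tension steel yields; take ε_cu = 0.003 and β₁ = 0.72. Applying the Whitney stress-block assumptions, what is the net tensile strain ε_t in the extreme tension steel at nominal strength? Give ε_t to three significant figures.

ε_t ≈ 0.0124

a = A_s f_y/(0.85 f'_c b) = 118.55 mm.
β₁ = 0.72, so c = a/β₁ = 118.55/0.72 = 164.65 mm.
From the linear strain diagram with ε_cu = 0.003: ε_t = 0.003 (d − c)/c = 0.003 × (845 − 164.65)/164.65 = 0.0124.
Since ε_t ≥ 0.005, the section is tension-controlled.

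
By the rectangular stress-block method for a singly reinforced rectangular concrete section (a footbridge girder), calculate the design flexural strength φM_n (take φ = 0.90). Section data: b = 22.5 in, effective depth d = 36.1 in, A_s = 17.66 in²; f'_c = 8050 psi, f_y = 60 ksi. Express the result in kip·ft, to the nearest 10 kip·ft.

T = A_s f_y = 17.66 × 60 = 1059.6 kips.
a = T/(0.85 f'_c b) = 1059.6/(0.85 × 8.05 × 22.5) = 6.882 in.
M_n = T(d − a/2) = 1059.6 × (36.1 − 3.441) = 34605.5 kip·in = 34605.5/12 = 2883.79 kip·ft.
φM_n = 0.90 × 2883.79 = 2595.41 kip·ft.

φM_n ≈ 2600 kip·ft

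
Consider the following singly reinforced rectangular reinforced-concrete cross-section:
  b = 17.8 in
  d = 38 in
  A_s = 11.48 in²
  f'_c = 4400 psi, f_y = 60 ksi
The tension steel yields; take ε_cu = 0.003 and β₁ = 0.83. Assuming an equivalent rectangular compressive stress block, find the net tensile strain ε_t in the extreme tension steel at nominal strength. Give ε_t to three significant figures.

a = A_s f_y/(0.85 f'_c b) = 10.347 in.
β₁ = 0.83, so c = a/β₁ = 10.347/0.83 = 12.466 in.
From the linear strain diagram with ε_cu = 0.003: ε_t = 0.003 (d − c)/c = 0.003 × (38 − 12.466)/12.466 = 0.00614.
Since ε_t ≥ 0.005, the section is tension-controlled.

ε_t ≈ 0.00614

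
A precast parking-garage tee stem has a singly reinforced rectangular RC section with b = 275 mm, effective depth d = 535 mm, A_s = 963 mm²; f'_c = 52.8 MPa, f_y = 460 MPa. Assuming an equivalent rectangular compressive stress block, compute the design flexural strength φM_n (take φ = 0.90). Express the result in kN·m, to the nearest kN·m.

T = A_s f_y = 963 × 460 = 442980 N = 442.98 kN.
From C = T: a = T/(0.85 f'_c b) = 442980/(0.85 × 52.8 × 275) = 35.89 mm.
M_n = T(d − a/2) = 442.98 kN × (535 − 17.945) mm = 229.05 kN·m.
φM_n = 0.90 × 229.05 = 206.15 kN·m.

φM_n ≈ 206 kN·m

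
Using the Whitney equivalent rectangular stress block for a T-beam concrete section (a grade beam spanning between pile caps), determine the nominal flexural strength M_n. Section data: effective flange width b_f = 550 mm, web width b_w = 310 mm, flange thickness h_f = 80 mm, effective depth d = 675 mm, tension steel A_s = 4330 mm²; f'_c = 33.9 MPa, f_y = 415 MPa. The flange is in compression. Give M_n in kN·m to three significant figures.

M_n ≈ 1100 kN·m

Tension: T = A_s f_y = 4330 × 415 = 1796950 N.
Try a within the flange: a = T/(0.85 f'_c b_f) = 1796950/(0.85 × 33.9 × 550) = 113.38 mm.
a = 113.38 > h_f = 80 mm: the block extends into the web. Split into flange-overhang and web parts.
C_f = 0.85 f'_c (b_f − b_w) h_f = 0.85 × 33.9 × (550 − 310) × 80 = 553248 N.
Remaining web compression depth: a_w = (T − C_f)/(0.85 f'_c b_w) = (1796950 − 553248)/(0.85 × 33.9 × 310) = 139.23 mm.
M_n = C_f(d − h_f/2) + (T − C_f)(d − a_w/2) = 553248 × (675 − 40) + 1243702 × (675 − 69.615) = 351.31 + 752.92 = 1104.23 × 10⁶ N·mm.
M_n = 1104.23 kN·m.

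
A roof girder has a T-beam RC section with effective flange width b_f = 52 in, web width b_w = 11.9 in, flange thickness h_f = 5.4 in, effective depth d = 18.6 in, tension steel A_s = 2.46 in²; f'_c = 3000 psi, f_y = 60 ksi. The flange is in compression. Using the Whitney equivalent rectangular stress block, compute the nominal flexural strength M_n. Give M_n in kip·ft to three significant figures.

M_n ≈ 222 kip·ft

Tension: T = A_s f_y = 2.46 × 60 = 147.6 kips.
Try a within the flange: a = T/(0.85 f'_c b_f) = 147.6/(0.85 × 3 × 52) = 1.113 in.
Since a = 1.113 ≤ h_f = 5.4 in, the stress block lies entirely in the flange; analyse as a rectangular beam of width b_f.
M_n = T(d − a/2) = 147.6 × (18.6 − 0.5565) = 2663.2 kip·in.
M_n = 2663.2/12 = 221.93 kip·ft.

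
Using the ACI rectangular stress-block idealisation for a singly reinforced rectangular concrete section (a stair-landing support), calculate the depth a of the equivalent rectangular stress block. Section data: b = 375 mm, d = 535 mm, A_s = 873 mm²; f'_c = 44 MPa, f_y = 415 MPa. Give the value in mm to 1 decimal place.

T = A_s f_y = 873 × 415 = 362295 N = 362.295 kN.
Setting C = 0.85 f'_c a b equal to T: a = 362295/(0.85 × 44 × 375) = 25.8 mm.

a ≈ 25.8 mm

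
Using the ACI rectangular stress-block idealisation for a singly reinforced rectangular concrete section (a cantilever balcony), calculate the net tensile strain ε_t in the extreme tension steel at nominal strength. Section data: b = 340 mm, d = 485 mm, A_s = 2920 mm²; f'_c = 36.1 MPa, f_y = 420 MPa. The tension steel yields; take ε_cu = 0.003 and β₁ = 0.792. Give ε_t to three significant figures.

a = A_s f_y/(0.85 f'_c b) = 117.55 mm.
β₁ = 0.792, so c = a/β₁ = 117.55/0.792 = 148.42 mm.
From the linear strain diagram with ε_cu = 0.003: ε_t = 0.003 (d − c)/c = 0.003 × (485 − 148.42)/148.42 = 0.00680.
Since ε_t ≥ 0.005, the section is tension-controlled.

ε_t ≈ 0.00680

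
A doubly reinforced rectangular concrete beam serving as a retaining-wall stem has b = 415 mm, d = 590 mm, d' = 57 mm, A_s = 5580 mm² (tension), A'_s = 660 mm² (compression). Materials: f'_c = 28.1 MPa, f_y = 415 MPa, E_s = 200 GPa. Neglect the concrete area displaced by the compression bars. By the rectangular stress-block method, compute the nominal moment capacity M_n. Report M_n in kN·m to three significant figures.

M_n ≈ 1140 kN·m

Assume both tension and compression steel yield.
Net tension couple steel: A_s − A'_s = 4920 mm².
a = (A_s − A'_s) f_y / (0.85 f'_c b) = 2041800/(0.85 × 28.1 × 415) = 205.99 mm.
c = a/β₁ = 205.99/0.849 = 242.63 mm; ε'_s = 0.003(c − d')/c = 0.0023 ≥ f_y/E_s = 0.0021, so compression steel does yield.
M_n = (A_s − A'_s) f_y (d − a/2) + A'_s f_y (d − d') = [2041800 × (590 − 102.995) + 273900 × (590 − 57)] × 10⁻⁶ = 994.37 + 145.99 = 1140.36 kN·m.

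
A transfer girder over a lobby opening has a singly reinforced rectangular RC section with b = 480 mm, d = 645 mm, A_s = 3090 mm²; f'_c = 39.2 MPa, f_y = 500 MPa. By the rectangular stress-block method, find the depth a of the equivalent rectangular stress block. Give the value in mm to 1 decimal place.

T = A_s f_y = 3090 × 500 = 1545000 N = 1545 kN.
Setting C = 0.85 f'_c a b equal to T: a = 1545000/(0.85 × 39.2 × 480) = 96.6 mm.

a ≈ 96.6 mm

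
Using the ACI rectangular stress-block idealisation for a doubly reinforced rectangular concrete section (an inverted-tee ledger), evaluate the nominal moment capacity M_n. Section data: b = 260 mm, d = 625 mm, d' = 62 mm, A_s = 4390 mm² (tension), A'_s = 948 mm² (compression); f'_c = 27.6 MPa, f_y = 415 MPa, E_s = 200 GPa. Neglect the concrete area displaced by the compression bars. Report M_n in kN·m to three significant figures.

M_n ≈ 947 kN·m

Assume both tension and compression steel yield.
Net tension couple steel: A_s − A'_s = 3442 mm².
a = (A_s − A'_s) f_y / (0.85 f'_c b) = 1428430/(0.85 × 27.6 × 260) = 234.18 mm.
c = a/β₁ = 234.18/0.85 = 275.51 mm; ε'_s = 0.003(c − d')/c = 0.0023 ≥ f_y/E_s = 0.0021, so compression steel does yield.
M_n = (A_s − A'_s) f_y (d − a/2) + A'_s f_y (d − d') = [1428430 × (625 − 117.09) + 393420 × (625 − 62)] × 10⁻⁶ = 725.51 + 221.50 = 947.01 kN·m.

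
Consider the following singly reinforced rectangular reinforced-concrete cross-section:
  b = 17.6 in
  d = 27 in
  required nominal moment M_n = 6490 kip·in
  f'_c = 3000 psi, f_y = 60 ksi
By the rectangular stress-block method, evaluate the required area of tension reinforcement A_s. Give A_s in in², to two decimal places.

A_s ≈ 4.51 in²

From M_n = 0.85 f'_c a b (d − a/2):
a = d − √(d² − 2M_n/(0.85 f'_c b)) = 27 − √(27² − 2 × 6490/(0.85 × 3 × 17.6)) = 6.029 in.
A_s = 0.85 f'_c a b / f_y = 0.85 × 3 × 6.029 × 17.6 / 60 = 4.510 in².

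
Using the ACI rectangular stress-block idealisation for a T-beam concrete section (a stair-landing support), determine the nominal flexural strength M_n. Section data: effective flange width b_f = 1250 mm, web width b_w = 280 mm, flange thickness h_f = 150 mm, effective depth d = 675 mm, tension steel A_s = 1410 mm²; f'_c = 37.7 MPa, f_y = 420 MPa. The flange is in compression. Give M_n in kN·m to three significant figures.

Tension: T = A_s f_y = 1410 × 420 = 592200 N.
Try a within the flange: a = T/(0.85 f'_c b_f) = 592200/(0.85 × 37.7 × 1250) = 14.78 mm.
Since a = 14.78 ≤ h_f = 150 mm, the stress block lies entirely in the flange; analyse as a rectangular beam of width b_f.
M_n = T(d − a/2) = 592200 × (675 − 7.39) = 395.36 × 10⁶ N·mm.
M_n = 395.36 kN·m.

M_n ≈ 395 kN·m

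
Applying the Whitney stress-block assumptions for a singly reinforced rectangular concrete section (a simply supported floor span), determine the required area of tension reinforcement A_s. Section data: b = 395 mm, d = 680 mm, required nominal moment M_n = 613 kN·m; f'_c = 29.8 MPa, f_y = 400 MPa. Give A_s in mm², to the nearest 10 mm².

A_s ≈ 2430 mm²

With M_n = 0.85 f'_c a b (d − a/2), solve the quadratic for a:
a = d − √(d² − 2M_n/(0.85 f'_c b)) = 680 − √(680² − 2 × 613×10⁶/(0.85 × 29.8 × 395)) = 97.02 mm.
A_s = 0.85 f'_c a b / f_y = 0.85 × 29.8 × 97.02 × 395 / 400 = 2426.8 mm².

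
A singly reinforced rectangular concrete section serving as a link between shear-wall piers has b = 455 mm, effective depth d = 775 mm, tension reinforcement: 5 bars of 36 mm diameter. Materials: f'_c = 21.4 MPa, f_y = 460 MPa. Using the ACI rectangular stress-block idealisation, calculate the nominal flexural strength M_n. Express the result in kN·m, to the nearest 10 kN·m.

M_n ≈ 1480 kN·m

A_s = 5 × 1018 = 5090 mm².
T = A_s f_y = 5090 × 460 = 2341400 N = 2341.4 kN.
From C = T: a = T/(0.85 f'_c b) = 2341400/(0.85 × 21.4 × 455) = 282.90 mm.
M_n = T(d − a/2) = 2341.4 kN × (775 − 141.45) mm = 1483.39 kN·m.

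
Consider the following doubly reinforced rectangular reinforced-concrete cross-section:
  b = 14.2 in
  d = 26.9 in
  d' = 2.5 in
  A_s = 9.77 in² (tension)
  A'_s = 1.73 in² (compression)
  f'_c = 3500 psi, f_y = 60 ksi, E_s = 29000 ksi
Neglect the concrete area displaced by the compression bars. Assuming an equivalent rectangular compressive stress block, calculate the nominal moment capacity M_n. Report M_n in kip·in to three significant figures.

M_n ≈ 12800 kip·in

Assume both steels yield.
a = (A_s − A'_s) f_y/(0.85 f'_c b) = (9.77 − 1.73) × 60/(0.85 × 3.5 × 14.2) = 11.419 in.
c = a/β₁ = 11.419/0.85 = 13.434 in; ε'_s = 0.003(c − d')/c = 0.0024 ≥ ε_y = 0.0021, so the compression steel yields.
M_n = (A_s − A'_s) f_y (d − a/2) + A'_s f_y (d − d') = 482.4 × (26.9 − 5.7095) + 103.8 × (26.9 − 2.5) = 10222.3 + 2532.7 = 12755.0 kip·in.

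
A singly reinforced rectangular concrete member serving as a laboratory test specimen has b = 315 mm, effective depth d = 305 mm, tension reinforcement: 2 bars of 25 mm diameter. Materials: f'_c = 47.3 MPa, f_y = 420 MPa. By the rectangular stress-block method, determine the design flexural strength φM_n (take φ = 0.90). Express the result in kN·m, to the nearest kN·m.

A_s = 2 × 491 = 982 mm².
T = A_s f_y = 982 × 420 = 412440 N = 412.44 kN.
From C = T: a = T/(0.85 f'_c b) = 412440/(0.85 × 47.3 × 315) = 32.57 mm.
M_n = T(d − a/2) = 412.44 kN × (305 − 16.285) mm = 119.08 kN·m.
φM_n = 0.90 × 119.08 = 107.17 kN·m.

φM_n ≈ 107 kN·m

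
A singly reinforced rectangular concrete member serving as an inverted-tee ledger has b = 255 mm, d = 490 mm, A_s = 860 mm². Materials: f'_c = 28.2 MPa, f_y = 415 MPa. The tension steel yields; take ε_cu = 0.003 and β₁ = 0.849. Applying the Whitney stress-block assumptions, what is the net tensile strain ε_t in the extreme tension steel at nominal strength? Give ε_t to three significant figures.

a = A_s f_y/(0.85 f'_c b) = 58.39 mm.
β₁ = 0.849, so c = a/β₁ = 58.39/0.849 = 68.78 mm.
From the linear strain diagram with ε_cu = 0.003: ε_t = 0.003 (d − c)/c = 0.003 × (490 − 68.78)/68.78 = 0.0184.
Since ε_t ≥ 0.005, the section is tension-controlled.

ε_t ≈ 0.0184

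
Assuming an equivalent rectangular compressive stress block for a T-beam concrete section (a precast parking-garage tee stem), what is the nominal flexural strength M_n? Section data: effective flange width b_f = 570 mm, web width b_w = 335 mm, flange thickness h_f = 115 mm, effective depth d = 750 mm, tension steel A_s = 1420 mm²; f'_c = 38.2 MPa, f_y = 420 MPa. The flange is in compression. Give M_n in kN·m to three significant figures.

M_n ≈ 438 kN·m

Tension: T = A_s f_y = 1420 × 420 = 596400 N.
Try a within the flange: a = T/(0.85 f'_c b_f) = 596400/(0.85 × 38.2 × 570) = 32.22 mm.
Since a = 32.22 ≤ h_f = 115 mm, the stress block lies entirely in the flange; analyse as a rectangular beam of width b_f.
M_n = T(d − a/2) = 596400 × (750 − 16.11) = 437.69 × 10⁶ N·mm.
M_n = 437.69 kN·m.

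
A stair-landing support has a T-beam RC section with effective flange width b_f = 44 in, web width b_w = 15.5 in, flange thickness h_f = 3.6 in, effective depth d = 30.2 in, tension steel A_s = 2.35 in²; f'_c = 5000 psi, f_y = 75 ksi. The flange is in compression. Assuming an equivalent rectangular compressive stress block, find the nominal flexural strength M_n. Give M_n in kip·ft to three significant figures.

Tension: T = A_s f_y = 2.35 × 75 = 176.25 kips.
Try a within the flange: a = T/(0.85 f'_c b_f) = 176.25/(0.85 × 5 × 44) = 0.943 in.
Since a = 0.943 ≤ h_f = 3.6 in, the stress block lies entirely in the flange; analyse as a rectangular beam of width b_f.
M_n = T(d − a/2) = 176.25 × (30.2 − 0.4715) = 5239.6 kip·in.
M_n = 5239.6/12 = 436.63 kip·ft.

M_n ≈ 437 kip·ft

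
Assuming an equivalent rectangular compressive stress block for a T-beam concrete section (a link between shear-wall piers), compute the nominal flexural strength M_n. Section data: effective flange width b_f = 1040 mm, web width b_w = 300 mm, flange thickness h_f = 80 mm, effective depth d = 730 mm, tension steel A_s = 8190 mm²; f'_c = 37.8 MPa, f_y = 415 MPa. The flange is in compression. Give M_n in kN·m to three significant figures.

Tension: T = A_s f_y = 8190 × 415 = 3398850 N.
Try a within the flange: a = T/(0.85 f'_c b_f) = 3398850/(0.85 × 37.8 × 1040) = 101.72 mm.
a = 101.72 > h_f = 80 mm: the block extends into the web. Split into flange-overhang and web parts.
C_f = 0.85 f'_c (b_f − b_w) h_f = 0.85 × 37.8 × (1040 − 300) × 80 = 1902096 N.
Remaining web compression depth: a_w = (T − C_f)/(0.85 f'_c b_w) = (3398850 − 1902096)/(0.85 × 37.8 × 300) = 155.28 mm.
M_n = C_f(d − h_f/2) + (T − C_f)(d − a_w/2) = 1902096 × (730 − 40) + 1496754 × (730 − 77.64) = 1312.45 + 976.42 = 2288.87 × 10⁶ N·mm.
M_n = 2288.87 kN·m.

M_n ≈ 2290 kN·m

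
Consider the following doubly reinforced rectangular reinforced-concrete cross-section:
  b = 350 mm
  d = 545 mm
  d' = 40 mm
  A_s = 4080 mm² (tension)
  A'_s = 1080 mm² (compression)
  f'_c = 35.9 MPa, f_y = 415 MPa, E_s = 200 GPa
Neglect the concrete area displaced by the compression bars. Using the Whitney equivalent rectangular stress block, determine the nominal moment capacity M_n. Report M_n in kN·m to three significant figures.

M_n ≈ 832 kN·m

Assume both tension and compression steel yield.
Net tension couple steel: A_s − A'_s = 3000 mm².
a = (A_s − A'_s) f_y / (0.85 f'_c b) = 1245000/(0.85 × 35.9 × 350) = 116.57 mm.
c = a/β₁ = 116.57/0.794 = 146.81 mm; ε'_s = 0.003(c − d')/c = 0.0022 ≥ f_y/E_s = 0.0021, so compression steel does yield.
M_n = (A_s − A'_s) f_y (d − a/2) + A'_s f_y (d − d') = [1245000 × (545 − 58.285) + 448200 × (545 − 40)] × 10⁻⁶ = 605.96 + 226.34 = 832.30 kN·m.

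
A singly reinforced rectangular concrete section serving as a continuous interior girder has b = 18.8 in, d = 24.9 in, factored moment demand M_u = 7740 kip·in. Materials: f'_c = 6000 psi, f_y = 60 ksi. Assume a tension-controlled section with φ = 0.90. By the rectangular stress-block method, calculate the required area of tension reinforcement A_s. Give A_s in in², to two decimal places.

A_s ≈ 6.25 in²

M_n = M_u/φ = 7740/0.90 = 8600 kip·in.
From M_n = 0.85 f'_c a b (d − a/2):
a = d − √(d² − 2M_n/(0.85 f'_c b)) = 24.9 − √(24.9² − 2 × 8600/(0.85 × 6 × 18.8)) = 3.909 in.
A_s = 0.85 f'_c a b / f_y = 0.85 × 6 × 3.909 × 18.8 / 60 = 6.247 in².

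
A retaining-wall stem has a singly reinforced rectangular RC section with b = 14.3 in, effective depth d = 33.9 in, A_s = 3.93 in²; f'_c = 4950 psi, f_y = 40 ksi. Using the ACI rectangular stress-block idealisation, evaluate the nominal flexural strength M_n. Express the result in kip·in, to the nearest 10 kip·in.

T = A_s f_y = 3.93 × 40 = 157.2 kips.
a = T/(0.85 f'_c b) = 157.2/(0.85 × 4.95 × 14.3) = 2.613 in.
M_n = T(d − a/2) = 157.2 × (33.9 − 1.3065) = 5123.7 kip·in.

M_n ≈ 5120 kip·in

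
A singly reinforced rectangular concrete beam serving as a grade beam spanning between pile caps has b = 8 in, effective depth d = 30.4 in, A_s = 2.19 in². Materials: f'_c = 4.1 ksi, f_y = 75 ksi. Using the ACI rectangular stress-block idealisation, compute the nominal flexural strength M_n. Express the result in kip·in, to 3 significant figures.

M_n ≈ 4510 kip·in

T = A_s f_y = 2.19 × 75 = 164.25 kips.
a = T/(0.85 f'_c b) = 164.25/(0.85 × 4.1 × 8) = 5.891 in.
M_n = T(d − a/2) = 164.25 × (30.4 − 2.9455) = 4509.4 kip·in.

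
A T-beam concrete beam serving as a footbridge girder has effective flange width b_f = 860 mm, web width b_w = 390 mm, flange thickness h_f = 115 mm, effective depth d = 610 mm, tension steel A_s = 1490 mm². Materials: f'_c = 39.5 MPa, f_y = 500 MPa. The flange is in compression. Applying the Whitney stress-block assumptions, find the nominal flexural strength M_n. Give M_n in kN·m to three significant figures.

Tension: T = A_s f_y = 1490 × 500 = 745000 N.
Try a within the flange: a = T/(0.85 f'_c b_f) = 745000/(0.85 × 39.5 × 860) = 25.80 mm.
Since a = 25.80 ≤ h_f = 115 mm, the stress block lies entirely in the flange; analyse as a rectangular beam of width b_f.
M_n = T(d − a/2) = 745000 × (610 − 12.9) = 444.84 × 10⁶ N·mm.
M_n = 444.84 kN·m.

M_n ≈ 445 kN·m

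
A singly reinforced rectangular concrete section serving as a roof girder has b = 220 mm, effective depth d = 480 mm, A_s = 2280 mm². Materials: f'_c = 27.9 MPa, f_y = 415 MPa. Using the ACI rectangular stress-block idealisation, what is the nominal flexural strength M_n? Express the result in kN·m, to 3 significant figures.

M_n ≈ 368 kN·m

T = A_s f_y = 2280 × 415 = 946200 N = 946.2 kN.
From C = T: a = T/(0.85 f'_c b) = 946200/(0.85 × 27.9 × 220) = 181.36 mm.
M_n = T(d − a/2) = 946.2 kN × (480 − 90.68) mm = 368.37 kN·m.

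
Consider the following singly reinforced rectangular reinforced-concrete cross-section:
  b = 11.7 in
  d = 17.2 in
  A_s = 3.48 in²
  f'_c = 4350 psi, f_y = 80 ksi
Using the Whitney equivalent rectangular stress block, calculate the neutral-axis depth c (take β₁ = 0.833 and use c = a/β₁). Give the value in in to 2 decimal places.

c ≈ 7.73 in

T = A_s f_y = 3.48 × 80 = 278.4 kips.
a = T/(0.85 f'_c b) = 278.4/(0.85 × 4.35 × 11.7) = 6.4354 in.
With β₁ = 0.833, c = a/β₁ = 6.4354/0.833 = 7.73 in.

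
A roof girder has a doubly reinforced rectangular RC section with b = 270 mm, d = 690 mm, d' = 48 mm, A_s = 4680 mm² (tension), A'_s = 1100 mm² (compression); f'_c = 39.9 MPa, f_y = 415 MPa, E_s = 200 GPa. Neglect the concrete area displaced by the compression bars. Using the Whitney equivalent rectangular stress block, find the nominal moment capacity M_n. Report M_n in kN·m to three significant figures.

M_n ≈ 1200 kN·m

Assume both tension and compression steel yield.
Net tension couple steel: A_s − A'_s = 3580 mm².
a = (A_s − A'_s) f_y / (0.85 f'_c b) = 1485700/(0.85 × 39.9 × 270) = 162.25 mm.
c = a/β₁ = 162.25/0.765 = 212.09 mm; ε'_s = 0.003(c − d')/c = 0.0023 ≥ f_y/E_s = 0.0021, so compression steel does yield.
M_n = (A_s − A'_s) f_y (d − a/2) + A'_s f_y (d − d') = [1485700 × (690 − 81.125) + 456500 × (690 − 48)] × 10⁻⁶ = 904.61 + 293.07 = 1197.68 kN·m.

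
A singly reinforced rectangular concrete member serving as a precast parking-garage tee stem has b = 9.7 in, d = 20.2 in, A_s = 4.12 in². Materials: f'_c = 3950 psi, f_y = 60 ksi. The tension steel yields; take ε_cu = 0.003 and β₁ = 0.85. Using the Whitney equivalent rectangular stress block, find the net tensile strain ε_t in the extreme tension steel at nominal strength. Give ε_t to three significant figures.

ε_t ≈ 0.00379

a = A_s f_y/(0.85 f'_c b) = 7.590 in.
β₁ = 0.85, so c = a/β₁ = 7.590/0.85 = 8.929 in.
From the linear strain diagram with ε_cu = 0.003: ε_t = 0.003 (d − c)/c = 0.003 × (20.2 − 8.929)/8.929 = 0.00379.
ε_t < 0.004 — the section is over-reinforced for flexure under ACI limits.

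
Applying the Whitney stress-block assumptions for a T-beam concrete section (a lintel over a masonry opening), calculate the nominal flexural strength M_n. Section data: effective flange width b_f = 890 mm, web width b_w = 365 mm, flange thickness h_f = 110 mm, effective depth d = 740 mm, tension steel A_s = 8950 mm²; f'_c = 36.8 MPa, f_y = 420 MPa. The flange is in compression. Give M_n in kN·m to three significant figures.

Tension: T = A_s f_y = 8950 × 420 = 3759000 N.
Try a within the flange: a = T/(0.85 f'_c b_f) = 3759000/(0.85 × 36.8 × 890) = 135.03 mm.
a = 135.03 > h_f = 110 mm: the block extends into the web. Split into flange-overhang and web parts.
C_f = 0.85 f'_c (b_f − b_w) h_f = 0.85 × 36.8 × (890 − 365) × 110 = 1806420 N.
Remaining web compression depth: a_w = (T − C_f)/(0.85 f'_c b_w) = (3759000 − 1806420)/(0.85 × 36.8 × 365) = 171.02 mm.
M_n = C_f(d − h_f/2) + (T − C_f)(d − a_w/2) = 1806420 × (740 − 55) + 1952580 × (740 − 85.51) = 1237.40 + 1277.94 = 2515.34 × 10⁶ N·mm.
M_n = 2515.34 kN·m.

M_n ≈ 2520 kN·m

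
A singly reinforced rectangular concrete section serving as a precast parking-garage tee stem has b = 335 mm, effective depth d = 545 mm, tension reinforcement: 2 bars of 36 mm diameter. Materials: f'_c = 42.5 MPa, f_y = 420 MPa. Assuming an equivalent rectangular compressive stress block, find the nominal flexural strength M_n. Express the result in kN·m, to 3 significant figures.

M_n ≈ 436 kN·m

A_s = 2 × 1018 = 2036 mm².
T = A_s f_y = 2036 × 420 = 855120 N = 855.12 kN.
From C = T: a = T/(0.85 f'_c b) = 855120/(0.85 × 42.5 × 335) = 70.66 mm.
M_n = T(d − a/2) = 855.12 kN × (545 − 35.33) mm = 435.83 kN·m.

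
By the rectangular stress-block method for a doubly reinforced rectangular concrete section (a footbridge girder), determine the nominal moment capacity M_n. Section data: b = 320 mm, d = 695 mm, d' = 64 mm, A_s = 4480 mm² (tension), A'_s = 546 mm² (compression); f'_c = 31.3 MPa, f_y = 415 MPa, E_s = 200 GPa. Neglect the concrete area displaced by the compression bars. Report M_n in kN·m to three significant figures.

Assume both tension and compression steel yield.
Net tension couple steel: A_s − A'_s = 3934 mm².
a = (A_s − A'_s) f_y / (0.85 f'_c b) = 1632610/(0.85 × 31.3 × 320) = 191.76 mm.
c = a/β₁ = 191.76/0.826 = 232.15 mm; ε'_s = 0.003(c − d')/c = 0.0022 ≥ f_y/E_s = 0.0021, so compression steel does yield.
M_n = (A_s − A'_s) f_y (d − a/2) + A'_s f_y (d − d') = [1632610 × (695 − 95.88) + 226590 × (695 − 64)] × 10⁻⁶ = 978.13 + 142.98 = 1121.11 kN·m.

M_n ≈ 1120 kN·m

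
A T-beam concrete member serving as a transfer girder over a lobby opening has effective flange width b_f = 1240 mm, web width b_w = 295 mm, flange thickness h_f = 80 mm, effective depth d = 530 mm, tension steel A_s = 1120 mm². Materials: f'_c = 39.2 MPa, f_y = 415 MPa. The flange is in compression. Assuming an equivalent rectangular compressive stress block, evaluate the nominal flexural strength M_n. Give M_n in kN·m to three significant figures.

Tension: T = A_s f_y = 1120 × 415 = 464800 N.
Try a within the flange: a = T/(0.85 f'_c b_f) = 464800/(0.85 × 39.2 × 1240) = 11.25 mm.
Since a = 11.25 ≤ h_f = 80 mm, the stress block lies entirely in the flange; analyse as a rectangular beam of width b_f.
M_n = T(d − a/2) = 464800 × (530 − 5.625) = 243.73 × 10⁶ N·mm.
M_n = 243.73 kN·m.

M_n ≈ 244 kN·m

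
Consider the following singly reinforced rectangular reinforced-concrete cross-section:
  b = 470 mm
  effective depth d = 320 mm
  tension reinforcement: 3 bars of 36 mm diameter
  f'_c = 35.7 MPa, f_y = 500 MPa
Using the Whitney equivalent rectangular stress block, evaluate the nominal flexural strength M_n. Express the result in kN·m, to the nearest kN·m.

A_s = 3 × 1018 = 3054 mm².
T = A_s f_y = 3054 × 500 = 1527000 N = 1527 kN.
From C = T: a = T/(0.85 f'_c b) = 1527000/(0.85 × 35.7 × 470) = 107.07 mm.
M_n = T(d − a/2) = 1527 kN × (320 − 53.535) mm = 406.89 kN·m.

M_n ≈ 407 kN·m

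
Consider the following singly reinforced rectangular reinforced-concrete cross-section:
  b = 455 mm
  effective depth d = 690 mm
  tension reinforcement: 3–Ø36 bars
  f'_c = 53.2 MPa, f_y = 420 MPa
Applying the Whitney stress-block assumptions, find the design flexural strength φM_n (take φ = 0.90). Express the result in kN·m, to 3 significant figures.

φM_n ≈ 761 kN·m

A_s = 3 × 1018 = 3054 mm².
T = A_s f_y = 3054 × 420 = 1282680 N = 1282.68 kN.
From C = T: a = T/(0.85 f'_c b) = 1282680/(0.85 × 53.2 × 455) = 62.34 mm.
M_n = T(d − a/2) = 1282.68 kN × (690 − 31.17) mm = 845.07 kN·m.
φM_n = 0.90 × 845.07 = 760.56 kN·m.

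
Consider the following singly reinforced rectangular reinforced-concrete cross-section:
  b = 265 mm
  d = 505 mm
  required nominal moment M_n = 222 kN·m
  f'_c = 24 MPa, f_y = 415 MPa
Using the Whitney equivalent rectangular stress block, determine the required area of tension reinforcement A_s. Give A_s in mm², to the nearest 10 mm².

With M_n = 0.85 f'_c a b (d − a/2), solve the quadratic for a:
a = d − √(d² − 2M_n/(0.85 f'_c b)) = 505 − √(505² − 2 × 222×10⁶/(0.85 × 24 × 265)) = 89.19 mm.
A_s = 0.85 f'_c a b / f_y = 0.85 × 24 × 89.19 × 265 / 415 = 1161.8 mm².

A_s ≈ 1160 mm²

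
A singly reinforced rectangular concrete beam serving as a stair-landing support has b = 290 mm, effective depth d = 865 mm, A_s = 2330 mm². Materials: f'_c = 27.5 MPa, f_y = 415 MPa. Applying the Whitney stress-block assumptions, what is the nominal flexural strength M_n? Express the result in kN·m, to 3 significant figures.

T = A_s f_y = 2330 × 415 = 966950 N = 966.95 kN.
From C = T: a = T/(0.85 f'_c b) = 966950/(0.85 × 27.5 × 290) = 142.64 mm.
M_n = T(d − a/2) = 966.95 kN × (865 − 71.32) mm = 767.45 kN·m.

M_n ≈ 767 kN·m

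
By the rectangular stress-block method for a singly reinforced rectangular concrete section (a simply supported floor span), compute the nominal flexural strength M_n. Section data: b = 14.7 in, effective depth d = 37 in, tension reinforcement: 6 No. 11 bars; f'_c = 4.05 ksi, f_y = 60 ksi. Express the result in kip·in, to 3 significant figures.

A_s = 6 × 1.56 = 9.36 in².
T = A_s f_y = 9.36 × 60 = 561.6 kips.
a = T/(0.85 f'_c b) = 561.6/(0.85 × 4.05 × 14.7) = 11.098 in.
M_n = T(d − a/2) = 561.6 × (37 − 5.549) = 17662.9 kip·in.

M_n ≈ 17700 kip·in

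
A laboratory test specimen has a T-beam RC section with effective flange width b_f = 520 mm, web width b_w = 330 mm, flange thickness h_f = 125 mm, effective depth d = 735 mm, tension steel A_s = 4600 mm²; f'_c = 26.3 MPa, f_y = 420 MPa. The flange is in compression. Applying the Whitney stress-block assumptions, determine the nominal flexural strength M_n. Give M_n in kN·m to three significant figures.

M_n ≈ 1250 kN·m

Tension: T = A_s f_y = 4600 × 420 = 1932000 N.
Try a within the flange: a = T/(0.85 f'_c b_f) = 1932000/(0.85 × 26.3 × 520) = 166.20 mm.
a = 166.20 > h_f = 125 mm: the block extends into the web. Split into flange-overhang and web parts.
C_f = 0.85 f'_c (b_f − b_w) h_f = 0.85 × 26.3 × (520 − 330) × 125 = 530931 N.
Remaining web compression depth: a_w = (T − C_f)/(0.85 f'_c b_w) = (1932000 − 530931)/(0.85 × 26.3 × 330) = 189.92 mm.
M_n = C_f(d − h_f/2) + (T − C_f)(d − a_w/2) = 530931 × (735 − 62.5) + 1401069 × (735 − 94.96) = 357.05 + 896.74 = 1253.79 × 10⁶ N·mm.
M_n = 1253.79 kN·m.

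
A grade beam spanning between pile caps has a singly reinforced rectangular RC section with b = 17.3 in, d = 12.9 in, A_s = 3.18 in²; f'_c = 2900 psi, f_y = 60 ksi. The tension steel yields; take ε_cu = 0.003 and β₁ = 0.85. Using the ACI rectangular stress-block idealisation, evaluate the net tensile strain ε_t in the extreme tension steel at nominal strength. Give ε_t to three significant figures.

ε_t ≈ 0.00435

a = A_s f_y/(0.85 f'_c b) = 4.474 in.
β₁ = 0.85, so c = a/β₁ = 4.474/0.85 = 5.264 in.
From the linear strain diagram with ε_cu = 0.003: ε_t = 0.003 (d − c)/c = 0.003 × (12.9 − 5.264)/5.264 = 0.00435.
ε_t is between 0.004 and 0.005 — transition zone.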